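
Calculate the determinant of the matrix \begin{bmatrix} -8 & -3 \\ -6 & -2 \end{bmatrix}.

The determinant is -2.

det = (-8)·(-2) − (-3)·(-6) = 16 − 18 = -2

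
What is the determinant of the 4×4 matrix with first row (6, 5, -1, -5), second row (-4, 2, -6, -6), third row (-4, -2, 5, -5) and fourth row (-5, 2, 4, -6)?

The determinant is 2208.

Expand along row 1:
  + (6) · M_11   where M_11 = det([2 -6 -6; -2 5 -5; 2 4 -6]) = 220
  − (5) · M_12   where M_12 = det([-4 -6 -6; -4 5 -5; -5 4 -6]) = -20
  + (-1) · M_13   where M_13 = det([-4 2 -6; -4 -2 -5; -5 2 -6]) = 22
  − (-5) · M_14   where M_14 = det([-4 2 -6; -4 -2 5; -5 2 4]) = 162
det = (+1)·(6)·(220) + (-1)·(5)·(-20) + (+1)·(-1)·(22) + (-1)·(-5)·(162) = 2208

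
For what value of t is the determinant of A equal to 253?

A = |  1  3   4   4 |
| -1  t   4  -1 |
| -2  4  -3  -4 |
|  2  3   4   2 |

Expanding along the row containing t, det(A) is linear in t: det(A) = (-14)·t + (267).
Set (-14)·t + (267) = 253  ⇒  (-14)·t = -14  ⇒  t = 1.

t = 1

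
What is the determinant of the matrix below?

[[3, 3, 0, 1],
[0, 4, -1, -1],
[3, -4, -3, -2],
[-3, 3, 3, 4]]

Expand along row 1 (it has 1 zero):
  + (3) · M_11   where M_11 = det([4 -1 -1; -4 -3 -2; 3 3 4]) = -31
  − (3) · M_12   where M_12 = det([0 -1 -1; 3 -3 -2; -3 3 4]) = 6
  − (1) · M_14   where M_14 = det([0 4 -1; 3 -4 -3; -3 3 3]) = 3
det = (+1)·(3)·(-31) + (-1)·(3)·(6) + (-1)·(1)·(3) = -114

-114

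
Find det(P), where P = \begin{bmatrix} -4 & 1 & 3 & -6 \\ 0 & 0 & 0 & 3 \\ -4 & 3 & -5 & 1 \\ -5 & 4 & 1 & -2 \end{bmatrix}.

-198

Expand along row 2 (it has 3 zeros):
  + (3) · M_24   where M_24 = det([-4 1 3; -4 3 -5; -5 4 1]) = -66
det = (+1)·(3)·(-66) = -198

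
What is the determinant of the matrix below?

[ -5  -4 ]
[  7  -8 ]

68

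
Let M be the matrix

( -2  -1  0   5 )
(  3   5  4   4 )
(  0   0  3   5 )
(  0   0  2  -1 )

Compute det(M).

|M| = 91

M is block upper-triangular with a 2×2 block and a 2×2 block on the diagonal, so its determinant equals the product of the determinants of the diagonal blocks.
det of the 2×2 block = -7
det of the 2×2 block = -13
det = (-7)·(-13) = 91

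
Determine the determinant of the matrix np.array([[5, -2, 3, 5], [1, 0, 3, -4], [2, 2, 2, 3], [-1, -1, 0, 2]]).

-184

Expand along row 2 (it has 1 zero):
  − (1) · M_21   where M_21 = det([-2 3 5; 2 2 3; -1 0 2]) = -19
  − (3) · M_23   where M_23 = det([5 -2 5; 2 2 3; -1 -1 2]) = 49
  + (-4) · M_24   where M_24 = det([5 -2 3; 2 2 2; -1 -1 0]) = 14
det = (-1)·(1)·(-19) + (-1)·(3)·(49) + (+1)·(-4)·(14) = -184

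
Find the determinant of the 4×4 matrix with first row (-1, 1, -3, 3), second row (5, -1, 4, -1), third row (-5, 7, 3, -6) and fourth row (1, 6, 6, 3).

Expand along row 1:
  + (-1) · M_11   where M_11 = det([-1 4 -1; 7 3 -6; 6 6 3]) = -297
  − (1) · M_12   where M_12 = det([5 4 -1; -5 3 -6; 1 6 3]) = 294
  + (-3) · M_13   where M_13 = det([5 -1 -1; -5 7 -6; 1 6 3]) = 313
  − (3) · M_14   where M_14 = det([5 -1 4; -5 7 3; 1 6 6]) = -61
det = (+1)·(-1)·(-297) + (-1)·(1)·(294) + (+1)·(-3)·(313) + (-1)·(3)·(-61) = -753

The determinant is -753.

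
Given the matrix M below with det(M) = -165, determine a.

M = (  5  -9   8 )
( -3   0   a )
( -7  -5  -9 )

a = -6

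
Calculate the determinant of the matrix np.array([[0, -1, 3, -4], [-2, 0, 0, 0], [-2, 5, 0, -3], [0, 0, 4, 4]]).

-304

Expand along row 2 (it has 3 zeros):
  − (-2) · M_21   where M_21 = det([-1 3 -4; 5 0 -3; 0 4 4]) = -152
det = (-1)·(-2)·(-152) = -304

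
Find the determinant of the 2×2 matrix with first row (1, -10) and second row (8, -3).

77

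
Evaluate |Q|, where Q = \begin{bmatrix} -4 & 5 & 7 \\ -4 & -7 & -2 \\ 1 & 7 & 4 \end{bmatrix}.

-21

Expand along column 1:
  + (-4) · |-7 -2; 7 4| = (-4)·(-28 − (-14)) = 56
  − (-4) · |5 7; 7 4| = −(-4)·(20 − 49) = -116
  + 1 · |5 7; -7 -2| = 1·(-10 − (-49)) = 39
Sum: (56) + (-116) + (39) = -21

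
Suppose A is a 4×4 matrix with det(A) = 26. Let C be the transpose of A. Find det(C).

det(Aᵀ) = det(A).
det(C) = (1)·(26) = 26

26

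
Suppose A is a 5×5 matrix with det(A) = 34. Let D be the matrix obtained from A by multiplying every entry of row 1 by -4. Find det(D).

Scaling one row by -4 multiplies the determinant by -4.
det(D) = (-4)·(34) = -136

-136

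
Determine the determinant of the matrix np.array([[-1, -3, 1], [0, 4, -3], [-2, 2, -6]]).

8

Expand along column 1:
  + (-1) · |4 -3; 2 -6| = (-1)·(-24 − (-6)) = 18
  + (-2) · |-3 1; 4 -3| = (-2)·(9 − 4) = -10
Sum: (18) + (-10) = 8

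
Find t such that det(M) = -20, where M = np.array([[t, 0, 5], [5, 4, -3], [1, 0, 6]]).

t = 0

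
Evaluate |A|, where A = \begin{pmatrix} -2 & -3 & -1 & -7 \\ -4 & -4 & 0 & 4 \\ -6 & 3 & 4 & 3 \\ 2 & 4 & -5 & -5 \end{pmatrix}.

The determinant is 1932.

Expand along row 2 (it has 1 zero):
  − (-4) · M_21   where M_21 = det([-3 -1 -7; 3 4 3; 4 -5 -5]) = 205
  + (-4) · M_22   where M_22 = det([-2 -1 -7; -6 4 3; 2 -5 -5]) = -120
  + (4) · M_24   where M_24 = det([-2 -3 -1; -6 3 4; 2 4 -5]) = 158
det = (-1)·(-4)·(205) + (+1)·(-4)·(-120) + (+1)·(4)·(158) = 1932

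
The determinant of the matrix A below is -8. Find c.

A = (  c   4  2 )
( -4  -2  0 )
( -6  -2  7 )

Expanding along the column containing c, det(A) is linear in c: det(A) = (-14)·c + (104).
Set (-14)·c + (104) = -8  ⇒  (-14)·c = -112  ⇒  c = 8.

8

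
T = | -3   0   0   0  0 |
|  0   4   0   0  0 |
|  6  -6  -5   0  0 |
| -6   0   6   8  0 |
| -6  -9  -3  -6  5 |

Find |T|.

T is lower triangular, so det(T) is the product of the diagonal entries:
det = (-3) · (4) · (-5) · (8) · (5) = 2400

det(T) = 2400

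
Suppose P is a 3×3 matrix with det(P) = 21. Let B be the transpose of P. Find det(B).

det(Pᵀ) = det(P).
det(B) = (1)·(21) = 21

The determinant is 21.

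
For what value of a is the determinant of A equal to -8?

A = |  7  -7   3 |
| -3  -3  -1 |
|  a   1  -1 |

Expanding along the row containing a, det(A) is linear in a: det(A) = (16)·a + (40).
Set (16)·a + (40) = -8  ⇒  (16)·a = -48  ⇒  a = -3.

-3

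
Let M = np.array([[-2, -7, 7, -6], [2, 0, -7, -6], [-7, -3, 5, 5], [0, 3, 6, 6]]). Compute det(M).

678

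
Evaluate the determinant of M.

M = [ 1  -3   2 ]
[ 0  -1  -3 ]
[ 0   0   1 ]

M is upper triangular, so det(M) is the product of the diagonal entries:
det = (1) · (-1) · (1) = -1

The determinant is -1.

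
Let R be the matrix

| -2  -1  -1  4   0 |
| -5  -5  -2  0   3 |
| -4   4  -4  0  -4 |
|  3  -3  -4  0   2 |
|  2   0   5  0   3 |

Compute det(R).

-2336

Expand along column 4 (it has 4 zeros):
  − (4) · M_14   where M_14 = det([-5 -5 -2 3; -4 4 -4 -4; 3 -3 -4 2; 2 0 5 3]) = 584
det = (-1)·(4)·(584) = -2336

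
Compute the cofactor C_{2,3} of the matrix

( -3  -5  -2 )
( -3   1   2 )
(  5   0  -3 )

-25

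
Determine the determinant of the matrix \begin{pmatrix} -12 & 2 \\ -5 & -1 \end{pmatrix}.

det = (-12)·(-1) − 2·(-5) = 12 − (-10) = 22

22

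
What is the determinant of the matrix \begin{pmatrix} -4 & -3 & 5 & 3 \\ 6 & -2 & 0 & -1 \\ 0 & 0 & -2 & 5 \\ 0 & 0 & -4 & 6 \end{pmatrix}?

208

The matrix is block upper-triangular with a 2×2 block and a 2×2 block on the diagonal, so its determinant equals the product of the determinants of the diagonal blocks.
det of the 2×2 block = 26
det of the 2×2 block = 8
det = (26)·(8) = 208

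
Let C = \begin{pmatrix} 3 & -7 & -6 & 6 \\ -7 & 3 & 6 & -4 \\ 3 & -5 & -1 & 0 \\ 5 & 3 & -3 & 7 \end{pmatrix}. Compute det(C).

-892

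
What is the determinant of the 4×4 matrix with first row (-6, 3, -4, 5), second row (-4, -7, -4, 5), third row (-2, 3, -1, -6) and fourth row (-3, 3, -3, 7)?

-472

Expand along row 1:
  + (-6) · M_11   where M_11 = det([-7 -4 5; 3 -1 -6; 3 -3 7]) = 301
  − (3) · M_12   where M_12 = det([-4 -4 5; -2 -1 -6; -3 -3 7]) = -13
  + (-4) · M_13   where M_13 = det([-4 -7 5; -2 3 -6; -3 3 7]) = -365
  − (5) · M_14   where M_14 = det([-4 -7 -4; -2 3 -1; -3 3 -3]) = 33
det = (+1)·(-6)·(301) + (-1)·(3)·(-13) + (+1)·(-4)·(-365) + (-1)·(5)·(33) = -472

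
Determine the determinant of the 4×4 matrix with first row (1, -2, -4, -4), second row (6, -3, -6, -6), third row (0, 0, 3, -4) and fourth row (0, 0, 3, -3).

The matrix is block upper-triangular with a 2×2 block and a 2×2 block on the diagonal, so its determinant equals the product of the determinants of the diagonal blocks.
det of the 2×2 block = 9
det of the 2×2 block = 3
det = (9)·(3) = 27

27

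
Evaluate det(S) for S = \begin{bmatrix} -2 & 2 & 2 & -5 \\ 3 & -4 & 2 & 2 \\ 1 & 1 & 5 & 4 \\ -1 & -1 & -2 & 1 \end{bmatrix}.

Expand along row 1:
  + (-2) · M_11   where M_11 = det([-4 2 2; 1 5 4; -1 -2 1]) = -56
  − (2) · M_12   where M_12 = det([3 2 2; 1 5 4; -1 -2 1]) = 35
  + (2) · M_13   where M_13 = det([3 -4 2; 1 1 4; -1 -1 1]) = 35
  − (-5) · M_14   where M_14 = det([3 -4 2; 1 1 5; -1 -1 -2]) = 21
det = (+1)·(-2)·(-56) + (-1)·(2)·(35) + (+1)·(2)·(35) + (-1)·(-5)·(21) = 217

217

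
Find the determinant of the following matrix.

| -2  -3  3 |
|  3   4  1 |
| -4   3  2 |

The determinant is 95.

Expand along row 1:
  + (-2) · |4 1; 3 2| = (-2)·(8 − 3) = -10
  − (-3) · |3 1; -4 2| = −(-3)·(6 − (-4)) = 30
  + 3 · |3 4; -4 3| = 3·(9 − (-16)) = 75
Sum: (-10) + (30) + (75) = 95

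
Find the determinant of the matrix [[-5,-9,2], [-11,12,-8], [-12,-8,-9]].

1351

Expand along row 1:
  + (-5) · |12 -8; -8 -9| = (-5)·(-108 − 64) = 860
  − (-9) · |-11 -8; -12 -9| = −(-9)·(99 − 96) = 27
  + 2 · |-11 12; -12 -8| = 2·(88 − (-144)) = 464
Sum: (860) + (27) + (464) = 1351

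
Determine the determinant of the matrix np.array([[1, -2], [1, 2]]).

det = 1·2 − (-2)·1 = 2 − (-2) = 4

4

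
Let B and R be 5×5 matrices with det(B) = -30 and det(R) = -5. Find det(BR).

|BR| = 150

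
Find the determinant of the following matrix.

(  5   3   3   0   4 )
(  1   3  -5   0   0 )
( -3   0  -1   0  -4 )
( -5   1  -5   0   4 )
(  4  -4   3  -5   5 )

Expand along column 4 (it has 4 zeros):
  − (-5) · M_54   where M_54 = det([5 3 3 4; 1 3 -5 0; -3 0 -1 -4; -5 1 -5 4]) = 648
det = (-1)·(-5)·(648) = 3240

3240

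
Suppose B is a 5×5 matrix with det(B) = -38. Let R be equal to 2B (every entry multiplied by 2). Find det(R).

The determinant is -1216.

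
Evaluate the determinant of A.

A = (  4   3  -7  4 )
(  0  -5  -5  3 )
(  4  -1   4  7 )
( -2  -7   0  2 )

Expand along row 2 (it has 1 zero):
  + (-5) · M_22   where M_22 = det([4 -7 4; 4 4 7; -2 0 2]) = 218
  − (-5) · M_23   where M_23 = det([4 3 4; 4 -1 7; -2 -7 2]) = 2
  + (3) · M_24   where M_24 = det([4 3 -7; 4 -1 4; -2 -7 0]) = 298
det = (+1)·(-5)·(218) + (-1)·(-5)·(2) + (+1)·(3)·(298) = -186

-186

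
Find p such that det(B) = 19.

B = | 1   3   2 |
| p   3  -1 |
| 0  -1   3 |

-1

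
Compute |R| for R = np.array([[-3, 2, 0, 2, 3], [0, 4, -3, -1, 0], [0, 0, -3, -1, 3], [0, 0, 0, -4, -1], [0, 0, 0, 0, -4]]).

576

R is upper triangular, so det(R) is the product of the diagonal entries:
det = (-3) · (4) · (-3) · (-4) · (-4) = 576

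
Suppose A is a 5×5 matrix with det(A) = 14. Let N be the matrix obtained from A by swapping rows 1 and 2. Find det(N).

Swapping two rows multiplies the determinant by −1.
det(N) = (-1)·(14) = -14

-14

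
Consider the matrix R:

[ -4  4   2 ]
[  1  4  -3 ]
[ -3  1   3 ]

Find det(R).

-10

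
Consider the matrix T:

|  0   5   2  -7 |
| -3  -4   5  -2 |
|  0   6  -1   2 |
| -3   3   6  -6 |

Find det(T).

Expand along column 1 (it has 2 zeros):
  − (-3) · M_21   where M_21 = det([5 2 -7; 6 -1 2; 3 6 -6]) = -219
  − (-3) · M_41   where M_41 = det([5 2 -7; -4 5 -2; 6 -1 2]) = 214
det = (-1)·(-3)·(-219) + (-1)·(-3)·(214) = -15

|T| = -15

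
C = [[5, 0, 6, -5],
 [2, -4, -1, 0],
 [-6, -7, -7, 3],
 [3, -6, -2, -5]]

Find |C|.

680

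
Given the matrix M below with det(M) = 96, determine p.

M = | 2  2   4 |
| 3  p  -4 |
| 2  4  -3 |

p = -1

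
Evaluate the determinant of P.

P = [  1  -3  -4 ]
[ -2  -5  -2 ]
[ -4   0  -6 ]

Expand along row 3:
  + (-4) · |-3 -4; -5 -2| = (-4)·(6 − 20) = 56
  + (-6) · |1 -3; -2 -5| = (-6)·(-5 − 6) = 66
Sum: (56) + (66) = 122

|P| = 122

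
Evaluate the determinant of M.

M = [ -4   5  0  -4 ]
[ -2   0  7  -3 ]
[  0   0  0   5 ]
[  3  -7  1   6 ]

det(M) = 405

Expand along row 3 (it has 3 zeros):
  − (5) · M_34   where M_34 = det([-4 5 0; -2 0 7; 3 -7 1]) = -81
det = (-1)·(5)·(-81) = 405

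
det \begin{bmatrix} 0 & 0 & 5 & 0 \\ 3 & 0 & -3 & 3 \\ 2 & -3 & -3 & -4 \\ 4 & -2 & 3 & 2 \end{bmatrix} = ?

Expand along row 1 (it has 3 zeros):
  + (5) · M_13   where M_13 = det([3 0 3; 2 -3 -4; 4 -2 2]) = -18
det = (+1)·(5)·(-18) = -90

The determinant is -90.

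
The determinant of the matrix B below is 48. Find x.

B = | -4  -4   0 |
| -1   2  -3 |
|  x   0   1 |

Expanding along the row containing x, det(B) is linear in x: det(B) = (12)·x + (-12).
Set (12)·x + (-12) = 48  ⇒  (12)·x = 60  ⇒  x = 5.

x = 5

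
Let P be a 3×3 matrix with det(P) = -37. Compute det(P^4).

det(P^4) = (det P)^4 = (-37)^4 = 1874161

1874161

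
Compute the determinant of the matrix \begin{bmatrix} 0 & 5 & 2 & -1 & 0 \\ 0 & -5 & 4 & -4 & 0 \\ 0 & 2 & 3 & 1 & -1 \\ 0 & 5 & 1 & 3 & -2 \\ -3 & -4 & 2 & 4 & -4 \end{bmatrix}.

297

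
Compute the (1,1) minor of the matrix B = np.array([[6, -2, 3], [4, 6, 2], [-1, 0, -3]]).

Delete row 1 and column 1; the remaining 2×2 submatrix is [6 2; 0 -3].
Its determinant is 6·(-3) − 2·0 = -18.

The minor is -18.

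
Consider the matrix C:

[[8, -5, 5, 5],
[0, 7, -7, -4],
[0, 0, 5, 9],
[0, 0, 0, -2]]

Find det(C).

det(C) = -560

C is upper triangular, so det(C) is the product of the diagonal entries:
det = (8) · (7) · (5) · (-2) = -560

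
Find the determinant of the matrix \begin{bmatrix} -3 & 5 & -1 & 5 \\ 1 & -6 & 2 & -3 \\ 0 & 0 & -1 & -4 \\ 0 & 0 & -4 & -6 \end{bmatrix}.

-130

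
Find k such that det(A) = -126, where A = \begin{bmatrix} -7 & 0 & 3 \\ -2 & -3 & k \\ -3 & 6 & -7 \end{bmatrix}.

k = 2

Expanding along the row containing k, det(A) is linear in k: det(A) = (42)·k + (-210).
Set (42)·k + (-210) = -126  ⇒  (42)·k = 84  ⇒  k = 2.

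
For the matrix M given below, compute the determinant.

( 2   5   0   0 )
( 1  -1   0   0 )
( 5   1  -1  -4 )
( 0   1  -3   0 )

|M| = 84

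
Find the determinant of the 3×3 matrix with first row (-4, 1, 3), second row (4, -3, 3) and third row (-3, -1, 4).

Expand along column 1:
  + (-4) · |-3 3; -1 4| = (-4)·(-12 − (-3)) = 36
  − 4 · |1 3; -1 4| = −4·(4 − (-3)) = -28
  + (-3) · |1 3; -3 3| = (-3)·(3 − (-9)) = -36
Sum: (36) + (-28) + (-36) = -28

-28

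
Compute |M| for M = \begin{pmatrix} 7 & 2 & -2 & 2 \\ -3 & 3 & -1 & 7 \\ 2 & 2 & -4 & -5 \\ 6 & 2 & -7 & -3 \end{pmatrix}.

Expand along row 1:
  + (7) · M_11   where M_11 = det([3 -1 7; 2 -4 -5; 2 -7 -3]) = -107
  − (2) · M_12   where M_12 = det([-3 -1 7; 2 -4 -5; 6 -7 -3]) = 163
  + (-2) · M_13   where M_13 = det([-3 3 7; 2 2 -5; 6 2 -3]) = -140
  − (2) · M_14   where M_14 = det([-3 3 -1; 2 2 -4; 6 2 -7]) = -4
det = (+1)·(7)·(-107) + (-1)·(2)·(163) + (+1)·(-2)·(-140) + (-1)·(2)·(-4) = -787

The determinant is -787.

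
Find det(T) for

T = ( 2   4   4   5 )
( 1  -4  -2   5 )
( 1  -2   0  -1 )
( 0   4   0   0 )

The determinant is 152.

Expand along row 4 (it has 3 zeros):
  + (4) · M_42   where M_42 = det([2 4 5; 1 -2 5; 1 0 -1]) = 38
det = (+1)·(4)·(38) = 152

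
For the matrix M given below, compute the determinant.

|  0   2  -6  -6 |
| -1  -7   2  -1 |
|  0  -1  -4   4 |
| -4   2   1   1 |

The determinant is -1496.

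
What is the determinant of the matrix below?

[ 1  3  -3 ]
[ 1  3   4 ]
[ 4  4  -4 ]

Expand along column 1:
  + 1 · |3 4; 4 -4| = 1·(-12 − 16) = -28
  − 1 · |3 -3; 4 -4| = −1·(-12 − (-12)) = 0
  + 4 · |3 -3; 3 4| = 4·(12 − (-9)) = 84
Sum: (-28) + (0) + (84) = 56

56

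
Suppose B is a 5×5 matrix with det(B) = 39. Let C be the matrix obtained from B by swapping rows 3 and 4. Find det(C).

Swapping two rows multiplies the determinant by −1.
det(C) = (-1)·(39) = -39

|C| = -39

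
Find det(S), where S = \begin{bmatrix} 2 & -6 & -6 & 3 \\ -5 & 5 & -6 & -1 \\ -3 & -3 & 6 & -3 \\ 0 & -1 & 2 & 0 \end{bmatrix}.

Expand along row 4 (it has 2 zeros):
  + (-1) · M_42   where M_42 = det([2 -6 3; -5 -6 -1; -3 6 -3]) = -24
  − (2) · M_43   where M_43 = det([2 -6 3; -5 5 -1; -3 -3 -3]) = 126
det = (+1)·(-1)·(-24) + (-1)·(2)·(126) = -228

-228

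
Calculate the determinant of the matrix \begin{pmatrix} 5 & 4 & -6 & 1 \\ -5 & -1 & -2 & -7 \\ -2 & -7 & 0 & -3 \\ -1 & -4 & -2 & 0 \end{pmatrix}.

The determinant is -796.

Expand along row 3 (it has 1 zero):
  + (-2) · M_31   where M_31 = det([4 -6 1; -1 -2 -7; -4 -2 0]) = -230
  − (-7) · M_32   where M_32 = det([5 -6 1; -5 -2 -7; -1 -2 0]) = -104
  − (-3) · M_34   where M_34 = det([5 4 -6; -5 -1 -2; -1 -4 -2]) = -176
det = (+1)·(-2)·(-230) + (-1)·(-7)·(-104) + (-1)·(-3)·(-176) = -796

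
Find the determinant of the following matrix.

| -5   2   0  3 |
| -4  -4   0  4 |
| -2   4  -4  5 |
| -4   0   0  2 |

Expand along column 3 (it has 3 zeros):
  + (-4) · M_33   where M_33 = det([-5 2 3; -4 -4 4; -4 0 2]) = -24
det = (+1)·(-4)·(-24) = 96

The determinant is 96.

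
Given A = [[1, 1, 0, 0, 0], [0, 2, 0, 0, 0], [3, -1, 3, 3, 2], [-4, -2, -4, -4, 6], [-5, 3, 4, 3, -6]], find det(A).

52

A is block lower-triangular with a 2×2 block and a 3×3 block on the diagonal, so its determinant equals the product of the determinants of the diagonal blocks.
det of the 2×2 block = 2
det of the 3×3 block = 26
det = (2)·(26) = 52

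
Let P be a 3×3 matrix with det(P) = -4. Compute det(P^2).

16

det(P^2) = (det P)^2 = (-4)^2 = 16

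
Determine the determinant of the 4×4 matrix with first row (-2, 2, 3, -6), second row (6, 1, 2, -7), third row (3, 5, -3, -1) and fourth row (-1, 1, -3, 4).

The determinant is -85.

Expand along row 1:
  + (-2) · M_11   where M_11 = det([1 2 -7; 5 -3 -1; 1 -3 4]) = 27
  − (2) · M_12   where M_12 = det([6 2 -7; 3 -3 -1; -1 -3 4]) = -28
  + (3) · M_13   where M_13 = det([6 1 -7; 3 5 -1; -1 1 4]) = 59
  − (-6) · M_14   where M_14 = det([6 1 2; 3 5 -3; -1 1 -3]) = -44
det = (+1)·(-2)·(27) + (-1)·(2)·(-28) + (+1)·(3)·(59) + (-1)·(-6)·(-44) = -85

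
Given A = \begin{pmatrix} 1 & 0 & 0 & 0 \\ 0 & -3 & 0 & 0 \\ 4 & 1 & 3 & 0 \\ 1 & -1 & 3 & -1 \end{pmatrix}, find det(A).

A is lower triangular, so det(A) is the product of the diagonal entries:
det = (1) · (-3) · (3) · (-1) = 9

det(A) = 9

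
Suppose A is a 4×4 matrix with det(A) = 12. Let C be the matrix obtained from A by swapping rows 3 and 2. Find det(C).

-12

Swapping two rows multiplies the determinant by −1.
det(C) = (-1)·(12) = -12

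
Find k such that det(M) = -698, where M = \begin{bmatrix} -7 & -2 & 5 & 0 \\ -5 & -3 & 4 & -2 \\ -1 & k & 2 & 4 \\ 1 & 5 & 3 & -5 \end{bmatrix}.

Expanding along the row containing k, det(M) is linear in k: det(M) = (37)·k + (-365).
Set (37)·k + (-365) = -698  ⇒  (37)·k = -333  ⇒  k = -9.

k = -9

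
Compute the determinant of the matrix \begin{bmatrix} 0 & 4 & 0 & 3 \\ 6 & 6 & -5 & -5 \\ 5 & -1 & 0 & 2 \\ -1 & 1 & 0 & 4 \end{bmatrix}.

-380

Expand along column 3 (it has 3 zeros):
  − (-5) · M_23   where M_23 = det([0 4 3; 5 -1 2; -1 1 4]) = -76
det = (-1)·(-5)·(-76) = -380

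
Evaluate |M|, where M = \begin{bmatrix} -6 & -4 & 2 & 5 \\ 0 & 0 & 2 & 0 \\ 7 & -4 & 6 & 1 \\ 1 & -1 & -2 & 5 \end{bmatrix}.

Expand along row 2 (it has 3 zeros):
  − (2) · M_23   where M_23 = det([-6 -4 5; 7 -4 1; 1 -1 5]) = 235
det = (-1)·(2)·(235) = -470

The determinant is -470.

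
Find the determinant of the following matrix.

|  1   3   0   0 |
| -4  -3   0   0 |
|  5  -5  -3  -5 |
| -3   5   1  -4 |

153

The matrix is block lower-triangular with a 2×2 block and a 2×2 block on the diagonal, so its determinant equals the product of the determinants of the diagonal blocks.
det of the 2×2 block = 9
det of the 2×2 block = 17
det = (9)·(17) = 153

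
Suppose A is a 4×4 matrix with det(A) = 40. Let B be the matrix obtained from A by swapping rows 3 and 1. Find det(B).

det(B) = -40

Swapping two rows multiplies the determinant by −1.
det(B) = (-1)·(40) = -40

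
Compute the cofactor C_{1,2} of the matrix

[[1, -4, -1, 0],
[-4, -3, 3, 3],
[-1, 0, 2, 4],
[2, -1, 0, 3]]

3

Delete row 1 and column 2; the remaining 3×3 submatrix is [-4 3 3; -1 2 4; 2 0 3].
Its determinant is -3.
The cofactor carries sign (−1)^(1+2) = −1, so C_{1,2} = −(-3) = 3.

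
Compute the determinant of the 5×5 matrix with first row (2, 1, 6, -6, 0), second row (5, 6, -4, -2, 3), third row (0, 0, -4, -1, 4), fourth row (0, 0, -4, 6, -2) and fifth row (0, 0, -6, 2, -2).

980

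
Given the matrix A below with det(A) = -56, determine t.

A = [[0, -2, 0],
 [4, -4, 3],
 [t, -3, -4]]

4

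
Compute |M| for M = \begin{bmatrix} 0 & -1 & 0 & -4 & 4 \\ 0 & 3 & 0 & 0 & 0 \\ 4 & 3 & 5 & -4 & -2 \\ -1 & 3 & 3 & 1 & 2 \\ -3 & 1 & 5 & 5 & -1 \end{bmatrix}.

732

Expand along row 2 (it has 4 zeros):
  + (3) · M_22   where M_22 = det([0 0 -4 4; 4 5 -4 -2; -1 3 1 2; -3 5 5 -1]) = 244
det = (+1)·(3)·(244) = 732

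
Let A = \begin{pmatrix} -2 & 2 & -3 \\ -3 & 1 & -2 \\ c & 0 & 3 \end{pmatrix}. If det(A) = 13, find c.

Expanding along the column containing c, det(A) is linear in c: det(A) = (-1)·c + (12).
Set (-1)·c + (12) = 13  ⇒  (-1)·c = 1  ⇒  c = -1.

-1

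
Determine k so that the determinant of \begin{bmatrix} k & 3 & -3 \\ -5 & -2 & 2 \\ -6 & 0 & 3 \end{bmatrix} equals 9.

6

Expanding along the column containing k, det(A) is linear in k: det(A) = (-6)·k + (45).
Set (-6)·k + (45) = 9  ⇒  (-6)·k = -36  ⇒  k = 6.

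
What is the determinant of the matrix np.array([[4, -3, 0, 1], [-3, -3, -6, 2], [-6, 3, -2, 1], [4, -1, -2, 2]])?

-142

Expand along row 1 (it has 1 zero):
  + (4) · M_11   where M_11 = det([-3 -6 2; 3 -2 1; -1 -2 2]) = 32
  − (-3) · M_12   where M_12 = det([-3 -6 2; -6 -2 1; 4 -2 2]) = -50
  − (1) · M_14   where M_14 = det([-3 -3 -6; -6 3 -2; 4 -1 -2]) = 120
det = (+1)·(4)·(32) + (-1)·(-3)·(-50) + (-1)·(1)·(120) = -142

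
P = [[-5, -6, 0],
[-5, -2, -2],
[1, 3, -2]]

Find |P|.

Expand along row 1:
  + (-5) · |-2 -2; 3 -2| = (-5)·(4 − (-6)) = -50
  − (-6) · |-5 -2; 1 -2| = −(-6)·(10 − (-2)) = 72
Sum: (-50) + (72) = 22

|P| = 22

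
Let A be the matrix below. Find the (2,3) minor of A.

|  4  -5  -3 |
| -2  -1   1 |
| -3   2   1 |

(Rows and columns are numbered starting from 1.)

Delete row 2 and column 3; the remaining 2×2 submatrix is [4 -5; -3 2].
Its determinant is 4·2 − (-5)·(-3) = -7.

-7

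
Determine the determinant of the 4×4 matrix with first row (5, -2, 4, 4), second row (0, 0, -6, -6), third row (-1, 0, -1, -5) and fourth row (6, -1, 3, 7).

Expand along row 2 (it has 2 zeros):
  − (-6) · M_23   where M_23 = det([5 -2 4; -1 0 -5; 6 -1 7]) = 25
  + (-6) · M_24   where M_24 = det([5 -2 4; -1 0 -1; 6 -1 3]) = 5
det = (-1)·(-6)·(25) + (+1)·(-6)·(5) = 120

The determinant is 120.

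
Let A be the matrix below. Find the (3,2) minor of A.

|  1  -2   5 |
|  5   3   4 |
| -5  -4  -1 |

-21

Delete row 3 and column 2; the remaining 2×2 submatrix is [1 5; 5 4].
Its determinant is 1·4 − 5·5 = -21.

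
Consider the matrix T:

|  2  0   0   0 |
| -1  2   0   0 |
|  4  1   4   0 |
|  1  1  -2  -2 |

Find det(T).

T is lower triangular, so det(T) is the product of the diagonal entries:
det = (2) · (2) · (4) · (-2) = -32

|T| = -32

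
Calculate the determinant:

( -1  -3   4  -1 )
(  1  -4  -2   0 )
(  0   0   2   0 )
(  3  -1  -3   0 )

-22

Expand along row 3 (it has 3 zeros):
  + (2) · M_33   where M_33 = det([-1 -3 -1; 1 -4 0; 3 -1 0]) = -11
det = (+1)·(2)·(-11) = -22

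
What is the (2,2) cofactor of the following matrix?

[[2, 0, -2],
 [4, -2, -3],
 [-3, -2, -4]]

The cofactor is -14.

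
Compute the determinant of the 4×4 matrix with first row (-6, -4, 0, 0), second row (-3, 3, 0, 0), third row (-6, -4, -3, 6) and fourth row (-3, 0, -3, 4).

-180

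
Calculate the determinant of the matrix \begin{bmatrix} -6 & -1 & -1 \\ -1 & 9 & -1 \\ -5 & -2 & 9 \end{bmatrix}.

The determinant is -535.

Expand along column 1:
  + (-6) · |9 -1; -2 9| = (-6)·(81 − 2) = -474
  − (-1) · |-1 -1; -2 9| = −(-1)·(-9 − 2) = -11
  + (-5) · |-1 -1; 9 -1| = (-5)·(1 − (-9)) = -50
Sum: (-474) + (-11) + (-50) = -535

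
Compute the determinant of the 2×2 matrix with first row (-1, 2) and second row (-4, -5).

13

det = (-1)·(-5) − 2·(-4) = 5 − (-8) = 13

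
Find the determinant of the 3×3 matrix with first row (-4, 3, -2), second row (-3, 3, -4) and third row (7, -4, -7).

The determinant is 19.

Expand along column 1:
  + (-4) · |3 -4; -4 -7| = (-4)·(-21 − 16) = 148
  − (-3) · |3 -2; -4 -7| = −(-3)·(-21 − 8) = -87
  + 7 · |3 -2; 3 -4| = 7·(-12 − (-6)) = -42
Sum: (148) + (-87) + (-42) = 19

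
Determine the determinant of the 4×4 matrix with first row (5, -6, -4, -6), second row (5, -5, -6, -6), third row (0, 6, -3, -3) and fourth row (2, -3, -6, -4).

Expand along row 3 (it has 1 zero):
  − (6) · M_32   where M_32 = det([5 -4 -6; 5 -6 -6; 2 -6 -4]) = 16
  + (-3) · M_33   where M_33 = det([5 -6 -6; 5 -5 -6; 2 -3 -4]) = -8
  − (-3) · M_34   where M_34 = det([5 -6 -4; 5 -5 -6; 2 -3 -6]) = -28
det = (-1)·(6)·(16) + (+1)·(-3)·(-8) + (-1)·(-3)·(-28) = -156

The determinant is -156.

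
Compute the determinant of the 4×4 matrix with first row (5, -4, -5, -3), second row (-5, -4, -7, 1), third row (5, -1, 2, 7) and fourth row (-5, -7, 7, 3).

The determinant is 6570.

Expand along row 1:
  + (5) · M_11   where M_11 = det([-4 -7 1; -1 2 7; -7 7 3]) = 501
  − (-4) · M_12   where M_12 = det([-5 -7 1; 5 2 7; -5 7 3]) = 610
  + (-5) · M_13   where M_13 = det([-5 -4 1; 5 -1 7; -5 -7 3]) = -70
  − (-3) · M_14   where M_14 = det([-5 -4 -7; 5 -1 2; -5 -7 7]) = 425
det = (+1)·(5)·(501) + (-1)·(-4)·(610) + (+1)·(-5)·(-70) + (-1)·(-3)·(425) = 6570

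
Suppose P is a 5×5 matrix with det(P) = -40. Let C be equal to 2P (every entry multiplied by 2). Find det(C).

For a 5×5 matrix, det(2P) = 2^5·det(P) = 32·det(P).
det(C) = (32)·(-40) = -1280

-1280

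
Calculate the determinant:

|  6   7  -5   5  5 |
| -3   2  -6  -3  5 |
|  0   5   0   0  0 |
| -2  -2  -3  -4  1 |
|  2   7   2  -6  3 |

Expand along row 3 (it has 4 zeros):
  − (5) · M_32   where M_32 = det([6 -5 5 5; -3 -6 -3 5; -2 -3 -4 1; 2 2 -6 3]) = 1063
det = (-1)·(5)·(1063) = -5315

-5315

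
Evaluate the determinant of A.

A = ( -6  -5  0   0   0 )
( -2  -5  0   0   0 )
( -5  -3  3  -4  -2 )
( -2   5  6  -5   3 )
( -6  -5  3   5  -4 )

det(A) = -4140

A is block lower-triangular with a 2×2 block and a 3×3 block on the diagonal, so its determinant equals the product of the determinants of the diagonal blocks.
det of the 2×2 block = 20
det of the 3×3 block = -207
det = (20)·(-207) = -4140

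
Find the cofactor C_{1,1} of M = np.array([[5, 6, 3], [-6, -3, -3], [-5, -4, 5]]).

-27

Delete row 1 and column 1; the remaining 2×2 submatrix is [-3 -3; -4 5].
Its determinant is (-3)·5 − (-3)·(-4) = -27.
The cofactor carries sign (−1)^(1+1) = +1, so C_{1,1} = +(-27) = -27.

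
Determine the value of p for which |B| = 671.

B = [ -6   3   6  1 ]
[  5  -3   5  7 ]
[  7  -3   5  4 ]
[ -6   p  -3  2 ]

Expanding along the row containing p, det(B) is linear in p: det(B) = (254)·p + (-345).
Set (254)·p + (-345) = 671  ⇒  (254)·p = 1016  ⇒  p = 4.

4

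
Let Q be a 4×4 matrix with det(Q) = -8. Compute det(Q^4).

The determinant is 4096.

det(Q^4) = (det Q)^4 = (-8)^4 = 4096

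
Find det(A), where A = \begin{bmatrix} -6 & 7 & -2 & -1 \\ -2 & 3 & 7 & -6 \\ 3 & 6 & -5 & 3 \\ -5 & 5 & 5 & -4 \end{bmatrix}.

|A| = 686

Expand along row 1:
  + (-6) · M_11   where M_11 = det([3 7 -6; 6 -5 3; 5 5 -4]) = -42
  − (7) · M_12   where M_12 = det([-2 7 -6; 3 -5 3; -5 5 -4]) = 29
  + (-2) · M_13   where M_13 = det([-2 3 -6; 3 6 3; -5 5 -4]) = -201
  − (-1) · M_14   where M_14 = det([-2 3 7; 3 6 -5; -5 5 5]) = 235
det = (+1)·(-6)·(-42) + (-1)·(7)·(29) + (+1)·(-2)·(-201) + (-1)·(-1)·(235) = 686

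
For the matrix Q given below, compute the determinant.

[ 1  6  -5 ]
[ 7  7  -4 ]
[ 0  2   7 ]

Expand along row 3:
  − 2 · |1 -5; 7 -4| = −2·(-4 − (-35)) = -62
  + 7 · |1 6; 7 7| = 7·(7 − 42) = -245
Sum: (-62) + (-245) = -307

-307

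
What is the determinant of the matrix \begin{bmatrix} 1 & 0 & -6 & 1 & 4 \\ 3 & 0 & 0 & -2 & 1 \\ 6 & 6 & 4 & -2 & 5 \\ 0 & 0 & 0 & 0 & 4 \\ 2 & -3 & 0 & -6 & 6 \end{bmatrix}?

The determinant is -1344.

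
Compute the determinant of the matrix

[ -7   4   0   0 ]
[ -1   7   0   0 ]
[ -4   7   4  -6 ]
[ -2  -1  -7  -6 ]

2970

The matrix is block lower-triangular with a 2×2 block and a 2×2 block on the diagonal, so its determinant equals the product of the determinants of the diagonal blocks.
det of the 2×2 block = -45
det of the 2×2 block = -66
det = (-45)·(-66) = 2970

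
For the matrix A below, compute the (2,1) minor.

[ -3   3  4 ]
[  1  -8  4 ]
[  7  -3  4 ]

24

Delete row 2 and column 1; the remaining 2×2 submatrix is [3 4; -3 4].
Its determinant is 3·4 − 4·(-3) = 24.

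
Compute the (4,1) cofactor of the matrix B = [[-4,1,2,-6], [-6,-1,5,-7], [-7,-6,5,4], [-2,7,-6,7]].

The cofactor is 3.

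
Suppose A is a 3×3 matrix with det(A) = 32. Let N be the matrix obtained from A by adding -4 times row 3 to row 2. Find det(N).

Adding a multiple of one row to another leaves the determinant unchanged.
det(N) = (1)·(32) = 32

32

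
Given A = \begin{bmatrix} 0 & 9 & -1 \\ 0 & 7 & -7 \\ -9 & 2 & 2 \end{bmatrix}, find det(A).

The determinant is 504.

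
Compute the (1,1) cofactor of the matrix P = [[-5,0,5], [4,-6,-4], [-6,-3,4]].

Delete row 1 and column 1; the remaining 2×2 submatrix is [-6 -4; -3 4].
Its determinant is (-6)·4 − (-4)·(-3) = -36.
The cofactor carries sign (−1)^(1+1) = +1, so C_{1,1} = +(-36) = -36.

The cofactor is -36.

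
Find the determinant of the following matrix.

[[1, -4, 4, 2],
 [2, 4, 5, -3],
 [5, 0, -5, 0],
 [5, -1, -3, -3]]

825

Expand along row 3 (it has 2 zeros):
  + (5) · M_31   where M_31 = det([-4 4 2; 4 5 -3; -1 -3 -3]) = 142
  + (-5) · M_33   where M_33 = det([1 -4 2; 2 4 -3; 5 -1 -3]) = -23
det = (+1)·(5)·(142) + (+1)·(-5)·(-23) = 825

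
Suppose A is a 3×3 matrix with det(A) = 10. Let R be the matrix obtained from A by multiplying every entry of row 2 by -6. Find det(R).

Scaling one row by -6 multiplies the determinant by -6.
det(R) = (-6)·(10) = -60

-60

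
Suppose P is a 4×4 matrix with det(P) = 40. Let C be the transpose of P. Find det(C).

det(Pᵀ) = det(P).
det(C) = (1)·(40) = 40

|C| = 40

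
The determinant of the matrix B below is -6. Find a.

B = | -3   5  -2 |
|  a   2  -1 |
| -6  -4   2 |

Expanding along the column containing a, det(B) is linear in a: det(B) = (-2)·a + (6).
Set (-2)·a + (6) = -6  ⇒  (-2)·a = -12  ⇒  a = 6.

6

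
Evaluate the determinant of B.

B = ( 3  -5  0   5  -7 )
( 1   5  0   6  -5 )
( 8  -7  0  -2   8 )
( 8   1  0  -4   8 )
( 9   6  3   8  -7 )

8880

Expand along column 3 (it has 4 zeros):
  + (3) · M_53   where M_53 = det([3 -5 5 -7; 1 5 6 -5; 8 -7 -2 8; 8 1 -4 8]) = 2960
det = (+1)·(3)·(2960) = 8880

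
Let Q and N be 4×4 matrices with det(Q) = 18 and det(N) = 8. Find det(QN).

144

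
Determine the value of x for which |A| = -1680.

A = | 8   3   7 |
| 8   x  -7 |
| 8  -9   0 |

9

Expanding along the column containing x, det(A) is linear in x: det(A) = (-56)·x + (-1176).
Set (-56)·x + (-1176) = -1680  ⇒  (-56)·x = -504  ⇒  x = 9.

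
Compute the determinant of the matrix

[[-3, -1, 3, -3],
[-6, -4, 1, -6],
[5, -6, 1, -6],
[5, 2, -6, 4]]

-272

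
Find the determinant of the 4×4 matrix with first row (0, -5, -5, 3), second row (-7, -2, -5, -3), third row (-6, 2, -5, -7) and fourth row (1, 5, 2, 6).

1566

Expand along row 1 (it has 1 zero):
  − (-5) · M_12   where M_12 = det([-7 -5 -3; -6 -5 -7; 1 2 6]) = -12
  + (-5) · M_13   where M_13 = det([-7 -2 -3; -6 2 -7; 1 5 6]) = -291
  − (3) · M_14   where M_14 = det([-7 -2 -5; -6 2 -5; 1 5 2]) = -57
det = (-1)·(-5)·(-12) + (+1)·(-5)·(-291) + (-1)·(3)·(-57) = 1566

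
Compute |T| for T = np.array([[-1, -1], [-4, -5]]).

1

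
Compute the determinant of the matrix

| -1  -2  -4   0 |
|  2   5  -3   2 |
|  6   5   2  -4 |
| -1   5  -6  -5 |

The determinant is -1131.

Expand along row 1 (it has 1 zero):
  + (-1) · M_11   where M_11 = det([5 -3 2; 5 2 -4; 5 -6 -5]) = -265
  − (-2) · M_12   where M_12 = det([2 -3 2; 6 2 -4; -1 -6 -5]) = -238
  + (-4) · M_13   where M_13 = det([2 5 2; 6 5 -4; -1 5 -5]) = 230
det = (+1)·(-1)·(-265) + (-1)·(-2)·(-238) + (+1)·(-4)·(230) = -1131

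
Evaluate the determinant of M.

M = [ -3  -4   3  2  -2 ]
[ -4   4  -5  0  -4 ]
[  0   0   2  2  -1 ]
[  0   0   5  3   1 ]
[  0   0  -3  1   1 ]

728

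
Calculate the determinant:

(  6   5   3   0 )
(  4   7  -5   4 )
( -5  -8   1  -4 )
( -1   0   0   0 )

68

Expand along row 4 (it has 3 zeros):
  − (-1) · M_41   where M_41 = det([5 3 0; 7 -5 4; -8 1 -4]) = 68
det = (-1)·(-1)·(68) = 68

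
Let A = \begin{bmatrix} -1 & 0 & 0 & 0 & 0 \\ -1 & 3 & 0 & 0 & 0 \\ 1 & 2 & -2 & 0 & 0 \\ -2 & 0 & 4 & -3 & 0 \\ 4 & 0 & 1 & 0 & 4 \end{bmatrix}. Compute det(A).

det(A) = -72

A is lower triangular, so det(A) is the product of the diagonal entries:
det = (-1) · (3) · (-2) · (-3) · (4) = -72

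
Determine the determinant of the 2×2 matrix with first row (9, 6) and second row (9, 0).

-54

det = 9·0 − 6·9 = 0 − 54 = -54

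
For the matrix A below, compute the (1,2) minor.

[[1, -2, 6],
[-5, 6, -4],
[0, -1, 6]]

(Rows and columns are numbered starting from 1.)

Delete row 1 and column 2; the remaining 2×2 submatrix is [-5 -4; 0 6].
Its determinant is (-5)·6 − (-4)·0 = -30.

-30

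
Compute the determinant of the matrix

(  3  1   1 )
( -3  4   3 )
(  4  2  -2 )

Expand along row 1:
  + 3 · |4 3; 2 -2| = 3·(-8 − 6) = -42
  − 1 · |-3 3; 4 -2| = −1·(6 − 12) = 6
  + 1 · |-3 4; 4 2| = 1·(-6 − 16) = -22
Sum: (-42) + (6) + (-22) = -58

The determinant is -58.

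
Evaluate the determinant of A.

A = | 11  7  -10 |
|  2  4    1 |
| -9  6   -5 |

Expand along row 1:
  + 11 · |4 1; 6 -5| = 11·(-20 − 6) = -286
  − 7 · |2 1; -9 -5| = −7·(-10 − (-9)) = 7
  + (-10) · |2 4; -9 6| = (-10)·(12 − (-36)) = -480
Sum: (-286) + (7) + (-480) = -759

-759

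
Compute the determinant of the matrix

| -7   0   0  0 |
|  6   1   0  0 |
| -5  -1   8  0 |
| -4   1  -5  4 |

The determinant is -224.

The matrix is lower triangular, so the determinant is the product of the diagonal entries:
det = (-7) · (1) · (8) · (4) = -224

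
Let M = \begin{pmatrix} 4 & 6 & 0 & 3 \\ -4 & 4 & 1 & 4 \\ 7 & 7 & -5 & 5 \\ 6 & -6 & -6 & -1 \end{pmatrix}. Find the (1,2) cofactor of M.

Delete row 1 and column 2; the remaining 3×3 submatrix is [-4 1 4; 7 -5 5; 6 -6 -1].
Its determinant is -151.
The cofactor carries sign (−1)^(1+2) = −1, so C_{1,2} = −(-151) = 151.

151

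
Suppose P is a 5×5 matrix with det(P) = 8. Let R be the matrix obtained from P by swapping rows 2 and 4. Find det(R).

The determinant is -8.

Swapping two rows multiplies the determinant by −1.
det(R) = (-1)·(8) = -8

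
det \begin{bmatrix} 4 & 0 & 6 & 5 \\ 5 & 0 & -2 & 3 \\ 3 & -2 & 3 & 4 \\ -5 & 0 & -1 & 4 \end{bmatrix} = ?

The determinant is -610.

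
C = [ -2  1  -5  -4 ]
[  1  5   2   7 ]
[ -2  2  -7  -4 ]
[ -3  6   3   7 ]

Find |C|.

Expand along row 1:
  + (-2) · M_11   where M_11 = det([5 2 7; 2 -7 -4; 6 3 7]) = 75
  − (1) · M_12   where M_12 = det([1 2 7; -2 -7 -4; -3 3 7]) = -174
  + (-5) · M_13   where M_13 = det([1 5 7; -2 2 -4; -3 6 7]) = 126
  − (-4) · M_14   where M_14 = det([1 5 2; -2 2 -7; -3 6 3]) = 171
det = (+1)·(-2)·(75) + (-1)·(1)·(-174) + (+1)·(-5)·(126) + (-1)·(-4)·(171) = 78

78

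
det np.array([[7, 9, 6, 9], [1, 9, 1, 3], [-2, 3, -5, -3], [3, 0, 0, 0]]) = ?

Expand along row 4 (it has 3 zeros):
  − (3) · M_41   where M_41 = det([9 6 9; 9 1 3; 3 -5 -3]) = -108
det = (-1)·(3)·(-108) = 324

The determinant is 324.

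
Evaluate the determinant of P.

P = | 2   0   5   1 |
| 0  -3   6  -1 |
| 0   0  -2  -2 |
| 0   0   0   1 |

P is upper triangular, so det(P) is the product of the diagonal entries:
det = (2) · (-3) · (-2) · (1) = 12

det(P) = 12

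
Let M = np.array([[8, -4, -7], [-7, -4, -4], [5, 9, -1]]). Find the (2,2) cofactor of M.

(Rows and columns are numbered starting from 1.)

Delete row 2 and column 2; the remaining 2×2 submatrix is [8 -7; 5 -1].
Its determinant is 8·(-1) − (-7)·5 = 27.
The cofactor carries sign (−1)^(2+2) = +1, so C_{2,2} = +(27) = 27.

27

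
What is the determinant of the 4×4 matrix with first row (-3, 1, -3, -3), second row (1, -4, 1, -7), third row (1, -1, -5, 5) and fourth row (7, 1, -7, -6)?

The determinant is 2178.

Expand along row 1:
  + (-3) · M_11   where M_11 = det([-4 1 -7; -1 -5 5; 1 -7 -6]) = -345
  − (1) · M_12   where M_12 = det([1 1 -7; 1 -5 5; 7 -7 -6]) = -90
  + (-3) · M_13   where M_13 = det([1 -4 -7; 1 -1 5; 7 1 -6]) = -219
  − (-3) · M_14   where M_14 = det([1 -4 1; 1 -1 -5; 7 1 -7]) = 132
det = (+1)·(-3)·(-345) + (-1)·(1)·(-90) + (+1)·(-3)·(-219) + (-1)·(-3)·(132) = 2178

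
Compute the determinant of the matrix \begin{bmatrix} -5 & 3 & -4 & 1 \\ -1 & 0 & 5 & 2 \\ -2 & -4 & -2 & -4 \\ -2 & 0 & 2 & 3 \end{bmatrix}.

-328

Expand along column 2 (it has 2 zeros):
  − (3) · M_12   where M_12 = det([-1 5 2; -2 -2 -4; -2 2 3]) = 52
  − (-4) · M_32   where M_32 = det([-5 -4 1; -1 5 2; -2 2 3]) = -43
det = (-1)·(3)·(52) + (-1)·(-4)·(-43) = -328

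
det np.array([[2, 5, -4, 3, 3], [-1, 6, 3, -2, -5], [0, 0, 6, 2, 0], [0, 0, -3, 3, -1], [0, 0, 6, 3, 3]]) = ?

The matrix is block upper-triangular with a 2×2 block and a 3×3 block on the diagonal, so its determinant equals the product of the determinants of the diagonal blocks.
det of the 2×2 block = 17
det of the 3×3 block = 78
det = (17)·(78) = 1326

The determinant is 1326.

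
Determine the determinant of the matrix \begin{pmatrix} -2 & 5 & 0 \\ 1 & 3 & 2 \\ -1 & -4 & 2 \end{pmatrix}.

Expand along column 3:
  − 2 · |-2 5; -1 -4| = −2·(8 − (-5)) = -26
  + 2 · |-2 5; 1 3| = 2·(-6 − 5) = -22
Sum: (-26) + (-22) = -48

The determinant is -48.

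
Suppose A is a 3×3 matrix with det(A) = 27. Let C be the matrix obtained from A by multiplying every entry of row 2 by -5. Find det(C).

Scaling one row by -5 multiplies the determinant by -5.
det(C) = (-5)·(27) = -135

-135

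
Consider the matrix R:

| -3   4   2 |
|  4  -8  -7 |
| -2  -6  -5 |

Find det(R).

|R| = 62

Expand along row 1:
  + (-3) · |-8 -7; -6 -5| = (-3)·(40 − 42) = 6
  − 4 · |4 -7; -2 -5| = −4·(-20 − 14) = 136
  + 2 · |4 -8; -2 -6| = 2·(-24 − 16) = -80
Sum: (6) + (136) + (-80) = 62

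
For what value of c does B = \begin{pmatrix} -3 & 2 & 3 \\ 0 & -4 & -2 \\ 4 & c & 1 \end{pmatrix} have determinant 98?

-9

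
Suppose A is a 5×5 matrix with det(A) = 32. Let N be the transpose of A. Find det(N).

det(Aᵀ) = det(A).
det(N) = (1)·(32) = 32

32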